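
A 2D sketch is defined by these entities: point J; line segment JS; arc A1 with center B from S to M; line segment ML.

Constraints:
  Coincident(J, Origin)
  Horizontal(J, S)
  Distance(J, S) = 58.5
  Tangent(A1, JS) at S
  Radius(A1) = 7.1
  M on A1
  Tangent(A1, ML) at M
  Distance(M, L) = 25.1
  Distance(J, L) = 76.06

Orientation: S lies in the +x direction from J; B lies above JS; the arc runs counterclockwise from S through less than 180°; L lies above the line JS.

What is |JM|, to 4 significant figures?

65.78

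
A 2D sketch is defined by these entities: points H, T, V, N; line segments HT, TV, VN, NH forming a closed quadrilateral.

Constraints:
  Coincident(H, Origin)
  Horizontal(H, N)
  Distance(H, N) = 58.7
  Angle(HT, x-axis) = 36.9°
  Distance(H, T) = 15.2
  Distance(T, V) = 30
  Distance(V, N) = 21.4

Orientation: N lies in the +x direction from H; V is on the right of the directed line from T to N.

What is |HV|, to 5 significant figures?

38.579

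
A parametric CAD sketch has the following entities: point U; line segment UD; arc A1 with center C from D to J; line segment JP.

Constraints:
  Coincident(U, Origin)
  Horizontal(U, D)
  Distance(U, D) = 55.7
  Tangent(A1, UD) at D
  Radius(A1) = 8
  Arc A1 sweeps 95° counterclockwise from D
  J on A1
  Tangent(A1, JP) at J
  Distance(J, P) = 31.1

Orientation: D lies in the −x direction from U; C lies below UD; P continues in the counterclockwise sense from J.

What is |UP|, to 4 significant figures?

72.74

U is at the origin; UD is horizontal with |UD| = 55.7 and D on the −x side, so D = (-55.70, 0.000). Tangency of A1 to UD means the radius CD is perpendicular to UD, so C = D + (0, -8) = (-55.70, -8.000). On A1, D sits at bearing 90° from C; a 95° counterclockwise sweep puts J at bearing 185°, so J = C + 8.0·(cos 185°, sin 185°) = (-63.67, -8.697). A1 meets JP tangentially, so CJ is at right angles to JP, so JP runs along (−sin 185°, cos 185°); with |JP| = 31.1, P = (-60.96, -39.68). Then |UP| = |P − U| = 72.74.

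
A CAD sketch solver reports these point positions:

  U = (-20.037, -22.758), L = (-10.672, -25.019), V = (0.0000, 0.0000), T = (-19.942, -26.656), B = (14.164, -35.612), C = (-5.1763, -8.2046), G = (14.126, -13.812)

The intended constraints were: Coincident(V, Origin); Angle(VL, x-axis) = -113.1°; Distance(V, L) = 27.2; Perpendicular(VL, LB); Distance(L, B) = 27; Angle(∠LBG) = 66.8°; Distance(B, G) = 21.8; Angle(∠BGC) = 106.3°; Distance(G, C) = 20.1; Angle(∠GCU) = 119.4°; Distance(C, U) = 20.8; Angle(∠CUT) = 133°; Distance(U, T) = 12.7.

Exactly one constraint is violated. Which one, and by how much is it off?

Distance(U, T) = 12.7 — off by 8.80.

V = (0.00, 0.00) ✓; VL at -113.1° ✓; |VL| = 27.20 ✓; ∠(VL, LB) = 90.00° ✓; |LB| = 27.00 ✓; ∠LBG = 66.80° ✓; |BG| = 21.80 ✓; ∠BGC = 106.3° ✓; |GC| = 20.10 ✓; ∠GCU = 119.4° ✓; |CU| = 20.80 ✓; ∠CUT = 133.0° ✓; |UT| = 3.899 ✗.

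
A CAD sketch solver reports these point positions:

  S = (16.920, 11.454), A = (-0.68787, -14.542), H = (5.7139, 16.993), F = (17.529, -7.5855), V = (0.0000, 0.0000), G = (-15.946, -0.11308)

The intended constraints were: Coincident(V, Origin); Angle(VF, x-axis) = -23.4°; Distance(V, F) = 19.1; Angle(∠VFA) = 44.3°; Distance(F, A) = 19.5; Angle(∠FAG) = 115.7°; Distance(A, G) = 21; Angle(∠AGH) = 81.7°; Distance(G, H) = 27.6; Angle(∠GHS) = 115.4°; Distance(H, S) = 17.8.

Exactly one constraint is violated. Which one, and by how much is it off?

Distance(H, S) = 17.8 — off by 5.30.

V = (0.00, 0.00) ✓; VF at -23.40° ✓; |VF| = 19.10 ✓; ∠VFA = 44.30° ✓; |FA| = 19.50 ✓; ∠FAG = 115.7° ✓; |AG| = 21.00 ✓; ∠AGH = 81.70° ✓; |GH| = 27.60 ✓; ∠GHS = 115.4° ✓; |HS| = 12.50 ✗.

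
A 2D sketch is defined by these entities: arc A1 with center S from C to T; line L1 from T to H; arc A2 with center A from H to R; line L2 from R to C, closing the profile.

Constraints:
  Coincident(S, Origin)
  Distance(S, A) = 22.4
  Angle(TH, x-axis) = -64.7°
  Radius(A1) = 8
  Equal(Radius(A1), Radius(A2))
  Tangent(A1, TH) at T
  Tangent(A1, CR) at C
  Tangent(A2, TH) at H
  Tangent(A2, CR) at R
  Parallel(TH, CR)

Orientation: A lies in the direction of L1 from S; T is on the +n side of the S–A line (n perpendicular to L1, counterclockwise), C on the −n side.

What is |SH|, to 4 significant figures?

23.79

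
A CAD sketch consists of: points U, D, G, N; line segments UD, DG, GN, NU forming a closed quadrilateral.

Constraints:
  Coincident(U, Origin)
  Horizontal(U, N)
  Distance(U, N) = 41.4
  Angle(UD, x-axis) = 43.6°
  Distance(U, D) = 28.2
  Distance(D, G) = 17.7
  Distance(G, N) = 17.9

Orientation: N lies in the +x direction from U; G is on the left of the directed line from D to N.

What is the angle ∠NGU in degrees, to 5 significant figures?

76.064°

Checks: |DG| = 17.70 ✓; |GN| = 17.90 ✓.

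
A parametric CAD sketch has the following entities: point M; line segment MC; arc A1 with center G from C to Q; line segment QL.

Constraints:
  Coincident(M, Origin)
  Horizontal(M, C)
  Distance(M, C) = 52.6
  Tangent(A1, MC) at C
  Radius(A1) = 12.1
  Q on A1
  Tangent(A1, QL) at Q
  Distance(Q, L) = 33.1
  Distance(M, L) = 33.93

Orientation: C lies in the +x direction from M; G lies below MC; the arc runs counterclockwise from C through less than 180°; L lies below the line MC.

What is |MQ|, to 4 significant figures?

44.19

M is at the origin; M and C share the same y with |MC| = 52.6 and C on the +x side, so C = (52.60, 0.000). Tangency of A1 to MC means the radius GC is perpendicular to MC, so G = C + (0, -12.1) = (52.60, -12.10). Since GQ ⟂ QL (tangency), |GL| = √(12.1² + 33.1²) = 35.24 regardless of where Q sits on A1. So L lies on both circle(M, 33.93) and circle(G, 35.24); the below-MC intersection is L = (20.63, -26.94). Q is the foot of the tangent from L: Q = (44.05, -3.540).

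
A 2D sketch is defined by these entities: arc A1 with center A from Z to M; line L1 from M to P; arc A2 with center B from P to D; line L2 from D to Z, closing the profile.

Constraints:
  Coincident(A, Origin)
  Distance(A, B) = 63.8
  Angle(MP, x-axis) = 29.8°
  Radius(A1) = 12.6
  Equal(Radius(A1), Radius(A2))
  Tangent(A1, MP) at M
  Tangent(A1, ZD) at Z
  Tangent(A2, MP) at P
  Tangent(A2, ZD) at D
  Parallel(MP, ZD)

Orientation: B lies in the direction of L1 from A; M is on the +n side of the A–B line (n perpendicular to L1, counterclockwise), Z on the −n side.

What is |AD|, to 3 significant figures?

65.0

Tangency of A1 to both parallel lines with radius 12.6 puts M and Z at A ± 12.6·n: M = (-6.26, 10.9), Z = (6.26, -10.9). Equal radii place P and D the same way about B: P = B + 12.6·n = (49.1, 42.6), D = B − 12.6·n = (61.6, 20.8). Then |AD| = |D − A| = 65.0.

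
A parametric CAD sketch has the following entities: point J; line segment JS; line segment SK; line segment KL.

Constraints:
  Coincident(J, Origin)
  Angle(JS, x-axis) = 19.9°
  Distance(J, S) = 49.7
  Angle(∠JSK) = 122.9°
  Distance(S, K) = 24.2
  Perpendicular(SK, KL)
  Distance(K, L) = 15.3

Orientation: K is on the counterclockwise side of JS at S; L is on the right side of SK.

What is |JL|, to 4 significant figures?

76.64

J is at the origin; JS runs at 19.9° with length 49.7, so S = 49.7·(cos 19.9°, sin 19.9°) = (46.73, 16.92). ∠JSK = 122.9°, so SK runs at 19.9° + (180° − 122.9°) = 77.00° from the x-axis; with |SK| = 24.2, K = S + 24.2·(cos 77.00°, sin 77.00°) = (52.18, 40.50). The perpendicularity gives KL at right angles to SK; with |KL| = 15.3 on the right of SK, L = K + 15.3·(0.9744, -0.2250) = (67.08, 37.05). Then |JL| = |L − J| = 76.64.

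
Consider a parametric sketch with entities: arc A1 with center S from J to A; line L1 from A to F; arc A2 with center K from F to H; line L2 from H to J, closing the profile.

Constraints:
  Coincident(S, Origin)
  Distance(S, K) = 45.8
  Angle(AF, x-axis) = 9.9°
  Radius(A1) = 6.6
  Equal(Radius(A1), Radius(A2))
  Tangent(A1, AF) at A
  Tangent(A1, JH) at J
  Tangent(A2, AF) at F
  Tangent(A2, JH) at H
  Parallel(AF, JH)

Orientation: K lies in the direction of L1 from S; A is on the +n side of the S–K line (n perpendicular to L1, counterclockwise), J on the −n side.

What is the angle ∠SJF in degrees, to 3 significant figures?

73.9°

The slot axis is L1's direction at 9.9°, so u = (cos 9.9°, sin 9.9°) = (0.985, 0.172) and n = (−sin 9.9°, cos 9.9°) = (-0.172, 0.985). S is at the origin and K lies 45.8 along u from S, so K = 45.8·u = (45.1, 7.87). Tangency of A1 to both parallel lines with radius 6.6 puts A and J at S ± 6.6·n: A = (-1.13, 6.50), J = (1.13, -6.50). Equal radii place F and H the same way about K: F = K + 6.6·n = (44.0, 14.4), H = K − 6.6·n = (46.3, 1.37). Then cos ∠SJF = JS·JF / (|JS||JF|), giving 73.9°.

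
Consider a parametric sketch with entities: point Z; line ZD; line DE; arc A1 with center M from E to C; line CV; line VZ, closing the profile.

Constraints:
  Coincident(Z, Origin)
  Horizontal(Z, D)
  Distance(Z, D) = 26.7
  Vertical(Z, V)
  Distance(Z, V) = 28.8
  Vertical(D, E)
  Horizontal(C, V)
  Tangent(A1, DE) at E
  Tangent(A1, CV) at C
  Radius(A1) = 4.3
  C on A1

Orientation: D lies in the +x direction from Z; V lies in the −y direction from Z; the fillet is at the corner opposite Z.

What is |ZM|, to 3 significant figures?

33.2

Z is at the origin; Z and D share the same y with |ZD| = 26.7 and D on the +x side, so D = (26.7, 0.00). ZV is vertical with |ZV| = 28.8 and V on the −y side, so V = (0.00, -28.8). The virtual corner opposite Z is at (26.7, -28.8). Tangency of A1 to DE means the radius ME is perpendicular to DE and A1 meets CV tangentially, so MC is at right angles to CV, with radius 4.3, so the center M sits 4.3 in from both sides at M = (22.4, -24.5). Then |ZM| = |M − Z| = 33.2.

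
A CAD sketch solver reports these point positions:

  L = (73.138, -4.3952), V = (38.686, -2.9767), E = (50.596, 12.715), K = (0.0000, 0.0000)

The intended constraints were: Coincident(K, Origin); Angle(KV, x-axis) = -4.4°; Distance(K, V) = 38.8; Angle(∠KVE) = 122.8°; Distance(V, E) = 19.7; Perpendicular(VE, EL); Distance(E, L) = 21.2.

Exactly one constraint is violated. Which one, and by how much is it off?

Distance(E, L) = 21.2 — off by 7.10.

K = (0.00, 0.00) ✓; KV at -4.400° ✓; |KV| = 38.80 ✓; ∠KVE = 122.8° ✓; |VE| = 19.70 ✓; ∠(VE, EL) = 90.00° ✓; |EL| = 28.30 ✗.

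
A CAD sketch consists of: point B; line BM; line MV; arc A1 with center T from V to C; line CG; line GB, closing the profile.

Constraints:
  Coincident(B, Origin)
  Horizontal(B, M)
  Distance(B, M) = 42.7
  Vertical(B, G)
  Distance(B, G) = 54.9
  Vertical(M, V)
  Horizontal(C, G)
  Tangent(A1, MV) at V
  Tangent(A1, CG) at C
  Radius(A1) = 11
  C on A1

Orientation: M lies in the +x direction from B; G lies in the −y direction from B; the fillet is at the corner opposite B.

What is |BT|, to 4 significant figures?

54.15

B is at the origin; B and M share the same y with |BM| = 42.7 and M on the +x side, so M = (42.70, 0.000). BG is vertical with |BG| = 54.9 and G on the −y side, so G = (0.000, -54.90). The virtual corner opposite B is at (42.70, -54.90). Since A1 is tangent to MV there, TV ⟂ MV and A1 meets CG tangentially, so TC is at right angles to CG, with radius 11.0, so the center T sits 11.0 in from both sides at T = (31.70, -43.90). Then |BT| = |T − B| = 54.15.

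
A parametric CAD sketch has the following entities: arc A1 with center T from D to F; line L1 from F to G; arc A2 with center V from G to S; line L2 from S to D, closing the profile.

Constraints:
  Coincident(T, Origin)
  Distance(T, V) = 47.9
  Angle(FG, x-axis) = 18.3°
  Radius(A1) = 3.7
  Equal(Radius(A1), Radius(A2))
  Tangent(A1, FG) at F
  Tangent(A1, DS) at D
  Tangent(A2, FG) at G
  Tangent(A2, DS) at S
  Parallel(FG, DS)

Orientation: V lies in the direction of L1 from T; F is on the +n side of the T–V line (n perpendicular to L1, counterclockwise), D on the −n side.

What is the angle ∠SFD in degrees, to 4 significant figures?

81.22°

The slot axis is L1's direction at 18.3°, so u = (cos 18.3°, sin 18.3°) = (0.9494, 0.3140) and n = (−sin 18.3°, cos 18.3°) = (-0.3140, 0.9494). T is at the origin and V lies 47.9 along u from T, so V = 47.9·u = (45.48, 15.04). Tangency of A1 to both parallel lines with radius 3.7 puts F and D at T ± 3.7·n: F = (-1.162, 3.513), D = (1.162, -3.513). Equal radii place G and S the same way about V: G = V + 3.7·n = (44.32, 18.55), S = V − 3.7·n = (46.64, 11.53). Then cos ∠SFD = FS·FD / (|FS||FD|), giving 81.22°.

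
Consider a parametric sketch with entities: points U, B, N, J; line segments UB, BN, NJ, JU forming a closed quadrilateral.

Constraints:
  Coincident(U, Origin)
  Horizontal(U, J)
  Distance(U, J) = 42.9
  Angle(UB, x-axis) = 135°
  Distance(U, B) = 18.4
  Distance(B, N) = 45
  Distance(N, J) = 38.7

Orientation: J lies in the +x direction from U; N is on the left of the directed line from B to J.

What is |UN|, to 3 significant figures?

43.7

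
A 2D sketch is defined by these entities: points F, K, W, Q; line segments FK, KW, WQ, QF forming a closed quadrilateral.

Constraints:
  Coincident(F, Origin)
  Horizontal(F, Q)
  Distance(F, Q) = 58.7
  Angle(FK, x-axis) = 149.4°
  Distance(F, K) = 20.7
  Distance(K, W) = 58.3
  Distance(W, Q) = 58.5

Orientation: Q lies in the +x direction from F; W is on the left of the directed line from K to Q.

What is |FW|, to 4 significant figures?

55.32

F is at the origin; FQ is horizontal with |FQ| = 58.7 and Q in +x, so Q = (58.7, 0). FK runs at 149.4° with |FK| = 20.7, so K = (-17.82, 10.54). W is determined by |KW| = 58.3 and |WQ| = 58.5 together: it lies at the intersection of circle(K, 58.3) and circle(Q, 58.5). With |KQ| = 77.24, the foot of the radical line on KQ is 38.47 from K and the perpendicular offset is √(58.3² − 38.47²) = 43.81. Taking the left-of-KQ solution: W = (26.27, 48.69).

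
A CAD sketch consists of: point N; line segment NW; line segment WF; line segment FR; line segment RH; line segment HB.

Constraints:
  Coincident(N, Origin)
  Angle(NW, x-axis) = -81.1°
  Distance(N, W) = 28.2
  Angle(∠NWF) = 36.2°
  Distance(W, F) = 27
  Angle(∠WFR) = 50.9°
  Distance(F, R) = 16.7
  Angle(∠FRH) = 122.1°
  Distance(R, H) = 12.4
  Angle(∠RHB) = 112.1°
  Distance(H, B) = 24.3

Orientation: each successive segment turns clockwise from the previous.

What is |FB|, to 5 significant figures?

31.547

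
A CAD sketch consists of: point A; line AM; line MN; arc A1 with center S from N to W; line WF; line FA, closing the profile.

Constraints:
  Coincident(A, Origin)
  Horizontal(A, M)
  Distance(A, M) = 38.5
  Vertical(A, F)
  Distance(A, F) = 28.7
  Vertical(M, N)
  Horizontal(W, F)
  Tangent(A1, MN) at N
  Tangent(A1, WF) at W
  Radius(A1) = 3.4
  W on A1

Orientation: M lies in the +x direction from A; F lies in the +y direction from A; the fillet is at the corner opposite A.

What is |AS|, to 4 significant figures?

43.27

A is at the origin; AM is horizontal with |AM| = 38.5 and M on the +x side, so M = (38.50, 0.000). AF is vertical with |AF| = 28.7 and F on the +y side, so F = (0.000, 28.70). The virtual corner opposite A is at (38.50, 28.70). The tangent condition forces SN to be normal to MN and the tangent condition forces SW to be normal to WF, with radius 3.4, so the center S sits 3.4 in from both sides at S = (35.10, 25.30). Then |AS| = |S − A| = 43.27.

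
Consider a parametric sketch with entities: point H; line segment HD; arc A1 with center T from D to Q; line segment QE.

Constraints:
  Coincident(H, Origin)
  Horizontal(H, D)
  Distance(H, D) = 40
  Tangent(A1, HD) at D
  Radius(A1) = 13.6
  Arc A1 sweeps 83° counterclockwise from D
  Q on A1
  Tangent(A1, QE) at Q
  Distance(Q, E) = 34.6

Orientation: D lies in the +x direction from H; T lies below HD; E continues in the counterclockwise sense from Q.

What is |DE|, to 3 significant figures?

49.6

H is at the origin; H and D share the same y with |HD| = 40.0 and D on the +x side, so D = (40.0, 0.00). Since A1 is tangent to HD there, TD ⟂ HD, so T = D + (0, -13.6) = (40.0, -13.6). On A1, D sits at bearing 90° from T; an 83° counterclockwise sweep puts Q at bearing 173°, so Q = T + 13.6·(cos 173°, sin 173°) = (26.5, -11.9). The tangent condition forces TQ to be normal to QE, so QE runs along (−sin 173°, cos 173°); with |QE| = 34.6, E = (22.3, -46.3). Then |DE| = |E − D| = 49.6.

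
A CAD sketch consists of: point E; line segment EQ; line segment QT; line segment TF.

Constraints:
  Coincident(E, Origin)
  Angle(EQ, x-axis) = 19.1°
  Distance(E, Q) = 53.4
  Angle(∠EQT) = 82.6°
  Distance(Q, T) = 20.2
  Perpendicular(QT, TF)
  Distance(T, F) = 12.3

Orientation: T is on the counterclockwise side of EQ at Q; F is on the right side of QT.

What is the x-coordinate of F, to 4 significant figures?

52.45

∠EQT = 82.6°, so QT runs at 19.1° + (180° − 82.6°) = 116.5° from the x-axis; with |QT| = 20.2, T = Q + 20.2·(cos 116.5°, sin 116.5°) = (41.45, 35.55). QT is perpendicular to TF; with |TF| = 12.3 on the right of QT, F = T + 12.3·(0.8949, 0.4462) = (52.45, 41.04). So F.x = 52.45.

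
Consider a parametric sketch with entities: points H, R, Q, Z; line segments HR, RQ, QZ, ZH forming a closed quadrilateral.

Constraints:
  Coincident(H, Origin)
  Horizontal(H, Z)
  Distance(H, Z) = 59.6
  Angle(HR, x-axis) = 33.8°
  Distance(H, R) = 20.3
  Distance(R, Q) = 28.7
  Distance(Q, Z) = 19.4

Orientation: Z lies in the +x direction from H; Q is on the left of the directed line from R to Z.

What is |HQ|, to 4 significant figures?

47.41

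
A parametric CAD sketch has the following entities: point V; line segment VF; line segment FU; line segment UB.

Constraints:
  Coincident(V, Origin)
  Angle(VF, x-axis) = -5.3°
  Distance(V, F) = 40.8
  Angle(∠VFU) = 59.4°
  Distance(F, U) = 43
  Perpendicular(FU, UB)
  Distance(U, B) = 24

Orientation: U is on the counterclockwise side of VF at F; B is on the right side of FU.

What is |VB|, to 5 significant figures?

63.160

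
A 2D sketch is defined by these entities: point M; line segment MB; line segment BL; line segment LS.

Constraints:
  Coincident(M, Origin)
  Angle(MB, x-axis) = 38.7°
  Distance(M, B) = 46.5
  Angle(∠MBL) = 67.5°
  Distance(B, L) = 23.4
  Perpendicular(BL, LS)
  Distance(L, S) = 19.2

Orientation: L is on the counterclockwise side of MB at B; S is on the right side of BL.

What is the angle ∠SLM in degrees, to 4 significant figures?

172.6°

∠MBL = 67.5°, so BL runs at 38.7° + (180° − 67.5°) = 151.2° from the x-axis; with |BL| = 23.4, L = B + 23.4·(cos 151.2°, sin 151.2°) = (15.78, 40.35). The perpendicularity gives LS at right angles to BL; with |LS| = 19.2 on the right of BL, S = L + 19.2·(0.4818, 0.8763) = (25.03, 57.17). Then cos ∠SLM = LS·LM / (|LS||LM|), giving 172.6°.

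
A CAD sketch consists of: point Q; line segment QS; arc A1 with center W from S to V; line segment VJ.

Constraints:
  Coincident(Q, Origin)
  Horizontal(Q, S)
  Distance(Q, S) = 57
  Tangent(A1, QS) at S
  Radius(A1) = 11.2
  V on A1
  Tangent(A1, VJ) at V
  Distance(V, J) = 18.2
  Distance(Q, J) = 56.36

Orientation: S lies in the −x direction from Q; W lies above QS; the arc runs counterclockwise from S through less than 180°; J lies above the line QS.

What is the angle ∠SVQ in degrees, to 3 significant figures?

117°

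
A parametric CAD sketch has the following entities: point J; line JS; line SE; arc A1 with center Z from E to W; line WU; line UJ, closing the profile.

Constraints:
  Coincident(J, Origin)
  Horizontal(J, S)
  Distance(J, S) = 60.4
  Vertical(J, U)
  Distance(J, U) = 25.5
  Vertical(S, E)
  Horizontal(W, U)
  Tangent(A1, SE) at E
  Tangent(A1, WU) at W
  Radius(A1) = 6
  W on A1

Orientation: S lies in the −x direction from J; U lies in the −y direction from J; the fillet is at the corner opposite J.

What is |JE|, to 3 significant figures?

63.5

J is at the origin; J and S share the same y with |JS| = 60.4 and S on the −x side, so S = (-60.4, 0.00). JU is vertical with |JU| = 25.5 and U on the −y side, so U = (0.00, -25.5). The virtual corner opposite J is at (-60.4, -25.5). Since A1 is tangent to SE there, ZE ⟂ SE and tangency of A1 to WU means the radius ZW is perpendicular to WU, with radius 6.0, so the center Z sits 6.0 in from both sides at Z = (-54.4, -19.5). That places the tangent points at E = (-60.4, -19.5) on SE and W = (-54.4, -25.5) on WU. Then |JE| = |E − J| = 63.5.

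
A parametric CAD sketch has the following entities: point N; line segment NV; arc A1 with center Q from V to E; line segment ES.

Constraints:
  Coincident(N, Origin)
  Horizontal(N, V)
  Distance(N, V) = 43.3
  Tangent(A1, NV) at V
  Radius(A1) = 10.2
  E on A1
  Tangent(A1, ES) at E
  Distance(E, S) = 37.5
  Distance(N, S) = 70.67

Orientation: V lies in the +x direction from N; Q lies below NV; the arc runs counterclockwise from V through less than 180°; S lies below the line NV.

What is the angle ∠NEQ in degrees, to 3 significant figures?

129°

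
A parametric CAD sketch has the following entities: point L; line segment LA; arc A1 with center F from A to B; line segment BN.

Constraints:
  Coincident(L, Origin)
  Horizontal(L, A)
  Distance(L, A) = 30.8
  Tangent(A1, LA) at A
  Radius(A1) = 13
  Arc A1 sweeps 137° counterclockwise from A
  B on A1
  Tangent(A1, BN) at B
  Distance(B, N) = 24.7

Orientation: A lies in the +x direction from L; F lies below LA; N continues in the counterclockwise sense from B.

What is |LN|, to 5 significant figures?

56.112

L is at the origin; L and A share the same y with |LA| = 30.8 and A on the +x side, so A = (30.800, 0.0000). A1 meets LA tangentially, so FA is at right angles to LA, so F = A + (0, -13) = (30.800, -13.000). On A1, A sits at bearing 90° from F; a 137° counterclockwise sweep puts B at bearing 227°, so B = F + 13.0·(cos 227°, sin 227°) = (21.934, -22.508). The tangent condition forces FB to be normal to BN, so BN runs along (−sin 227°, cos 227°); with |BN| = 24.7, N = (39.998, -39.353). Then |LN| = |N − L| = 56.112.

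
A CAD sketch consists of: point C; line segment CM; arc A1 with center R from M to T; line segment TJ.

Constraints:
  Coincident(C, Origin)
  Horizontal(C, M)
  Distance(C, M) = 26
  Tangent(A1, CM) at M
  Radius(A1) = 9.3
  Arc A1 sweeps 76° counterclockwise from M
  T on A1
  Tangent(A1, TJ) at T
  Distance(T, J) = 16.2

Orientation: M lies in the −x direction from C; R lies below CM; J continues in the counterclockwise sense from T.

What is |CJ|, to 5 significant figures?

45.111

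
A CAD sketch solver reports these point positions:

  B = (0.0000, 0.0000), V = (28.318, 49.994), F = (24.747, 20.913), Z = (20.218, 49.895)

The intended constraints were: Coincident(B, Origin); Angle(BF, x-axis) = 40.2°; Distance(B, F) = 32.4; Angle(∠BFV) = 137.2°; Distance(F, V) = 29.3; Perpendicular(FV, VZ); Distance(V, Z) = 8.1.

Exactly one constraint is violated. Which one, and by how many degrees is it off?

Perpendicular(FV, VZ) — off by 7.70°.

B = (0.00, 0.00) ✓; BF at 40.20° ✓; |BF| = 32.40 ✓; ∠BFV = 137.2° ✓; |FV| = 29.30 ✓; ∠(FV, VZ) = 97.70° ✗; |VZ| = 8.101 ✓.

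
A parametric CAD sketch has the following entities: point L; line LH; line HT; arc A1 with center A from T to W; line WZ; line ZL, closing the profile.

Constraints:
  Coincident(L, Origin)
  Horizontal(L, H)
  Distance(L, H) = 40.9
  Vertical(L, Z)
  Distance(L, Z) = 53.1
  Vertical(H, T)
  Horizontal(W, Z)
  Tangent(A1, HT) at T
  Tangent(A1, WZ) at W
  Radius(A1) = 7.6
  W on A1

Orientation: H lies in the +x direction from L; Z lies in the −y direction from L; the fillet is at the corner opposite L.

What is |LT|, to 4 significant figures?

61.18

L is at the origin; LH is horizontal with |LH| = 40.9 and H on the +x side, so H = (40.90, 0.000). L and Z share the same x with |LZ| = 53.1 and Z on the −y side, so Z = (0.000, -53.10). The virtual corner opposite L is at (40.90, -53.10). Tangency of A1 to HT means the radius AT is perpendicular to HT and tangency of A1 to WZ means the radius AW is perpendicular to WZ, with radius 7.6, so the center A sits 7.6 in from both sides at A = (33.30, -45.50). That places the tangent points at T = (40.90, -45.50) on HT and W = (33.30, -53.10) on WZ. Then |LT| = |T − L| = 61.18.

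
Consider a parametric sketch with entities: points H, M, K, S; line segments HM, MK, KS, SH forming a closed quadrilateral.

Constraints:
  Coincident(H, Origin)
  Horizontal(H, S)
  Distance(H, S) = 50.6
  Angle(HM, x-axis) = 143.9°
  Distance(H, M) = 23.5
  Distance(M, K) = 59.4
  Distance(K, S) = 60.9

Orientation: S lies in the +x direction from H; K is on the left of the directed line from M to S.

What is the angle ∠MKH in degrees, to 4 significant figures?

22.73°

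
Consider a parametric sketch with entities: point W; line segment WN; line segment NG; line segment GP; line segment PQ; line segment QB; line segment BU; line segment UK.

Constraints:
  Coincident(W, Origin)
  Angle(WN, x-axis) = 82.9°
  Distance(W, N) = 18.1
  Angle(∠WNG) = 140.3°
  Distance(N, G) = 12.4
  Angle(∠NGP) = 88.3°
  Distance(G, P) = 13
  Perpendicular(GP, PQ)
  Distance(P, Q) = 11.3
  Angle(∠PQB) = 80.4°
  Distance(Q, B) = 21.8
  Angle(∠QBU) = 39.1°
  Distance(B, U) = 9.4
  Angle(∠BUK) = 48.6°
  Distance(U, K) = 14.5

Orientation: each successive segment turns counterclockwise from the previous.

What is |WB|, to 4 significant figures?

27.73

W is at the origin; WN runs at 82.9° with length 18.1, so N = (2.237, 17.96). ∠WNG = 140.3° gives NG at 122.6° from the x-axis; with |NG| = 12.4, G = (-4.444, 28.41). ∠NGP = 88.3° gives GP at -145.7° from the x-axis; with |GP| = 13.0, P = (-15.18, 21.08). GP ⟂ PQ, so PQ runs at -55.70°; with |PQ| = 11.3, Q = (-8.815, 11.75). ∠PQB = 80.4° gives QB at 43.90° from the x-axis; with |QB| = 21.8, B = (6.893, 26.86). Then |WB| = |B − W| = 27.73.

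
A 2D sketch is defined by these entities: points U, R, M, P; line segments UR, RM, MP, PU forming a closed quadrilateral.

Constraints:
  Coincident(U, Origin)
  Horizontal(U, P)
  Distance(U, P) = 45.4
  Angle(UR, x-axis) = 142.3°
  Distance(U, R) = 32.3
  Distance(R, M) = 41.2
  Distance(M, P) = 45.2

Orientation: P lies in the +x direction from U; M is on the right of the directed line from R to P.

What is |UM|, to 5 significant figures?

11.334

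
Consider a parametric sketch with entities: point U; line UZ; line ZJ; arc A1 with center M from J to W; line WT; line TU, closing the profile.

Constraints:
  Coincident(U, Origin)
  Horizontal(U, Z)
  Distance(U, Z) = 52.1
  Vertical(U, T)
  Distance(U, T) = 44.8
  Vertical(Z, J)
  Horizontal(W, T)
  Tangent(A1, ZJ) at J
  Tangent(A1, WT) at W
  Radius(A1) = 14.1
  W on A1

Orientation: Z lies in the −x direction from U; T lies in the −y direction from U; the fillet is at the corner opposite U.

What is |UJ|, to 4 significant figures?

60.47

U is at the origin; UZ is horizontal with |UZ| = 52.1 and Z on the −x side, so Z = (-52.10, 0.000). UT is vertical with |UT| = 44.8 and T on the −y side, so T = (0.000, -44.80). The virtual corner opposite U is at (-52.10, -44.80). Tangency of A1 to ZJ means the radius MJ is perpendicular to ZJ and tangency of A1 to WT means the radius MW is perpendicular to WT, with radius 14.1, so the center M sits 14.1 in from both sides at M = (-38.00, -30.70). That places the tangent points at J = (-52.10, -30.70) on ZJ and W = (-38.00, -44.80) on WT. Then |UJ| = |J − U| = 60.47.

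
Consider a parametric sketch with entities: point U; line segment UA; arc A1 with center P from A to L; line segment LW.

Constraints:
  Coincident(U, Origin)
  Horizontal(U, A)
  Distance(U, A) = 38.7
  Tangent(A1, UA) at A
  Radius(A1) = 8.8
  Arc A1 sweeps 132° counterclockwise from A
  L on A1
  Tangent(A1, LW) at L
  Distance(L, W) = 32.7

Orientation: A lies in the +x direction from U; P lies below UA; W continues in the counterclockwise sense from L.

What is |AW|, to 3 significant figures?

41.9

U is at the origin; U and A share the same y with |UA| = 38.7 and A on the +x side, so A = (38.7, 0.00). A1 meets UA tangentially, so PA is at right angles to UA, so P = A + (0, -8.8) = (38.7, -8.80). On A1, A sits at bearing 90° from P; a 132° counterclockwise sweep puts L at bearing 222°, so L = P + 8.8·(cos 222°, sin 222°) = (32.2, -14.7). A1 meets LW tangentially, so PL is at right angles to LW, so LW runs along (−sin 222°, cos 222°); with |LW| = 32.7, W = (54.0, -39.0). Then |AW| = |W − A| = 41.9.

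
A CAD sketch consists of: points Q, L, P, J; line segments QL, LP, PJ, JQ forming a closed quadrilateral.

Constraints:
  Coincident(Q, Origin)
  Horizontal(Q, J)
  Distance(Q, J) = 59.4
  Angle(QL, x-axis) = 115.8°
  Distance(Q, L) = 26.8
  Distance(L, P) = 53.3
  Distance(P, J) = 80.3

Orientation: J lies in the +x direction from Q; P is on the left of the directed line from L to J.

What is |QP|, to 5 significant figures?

70.861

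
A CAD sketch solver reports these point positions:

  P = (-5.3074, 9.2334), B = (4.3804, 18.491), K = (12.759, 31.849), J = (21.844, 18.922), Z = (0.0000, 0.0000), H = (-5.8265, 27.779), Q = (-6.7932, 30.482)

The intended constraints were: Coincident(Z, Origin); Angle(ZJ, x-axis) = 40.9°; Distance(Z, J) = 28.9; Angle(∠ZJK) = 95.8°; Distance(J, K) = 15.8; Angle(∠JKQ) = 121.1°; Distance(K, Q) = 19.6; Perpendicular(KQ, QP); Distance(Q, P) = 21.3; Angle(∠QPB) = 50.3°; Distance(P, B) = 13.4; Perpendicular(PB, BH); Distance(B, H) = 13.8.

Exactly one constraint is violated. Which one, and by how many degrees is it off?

Perpendicular(PB, BH) — off by 4.00°.

Z = (0.00, 0.00) ✓; ZJ at 40.90° ✓; |ZJ| = 28.90 ✓; ∠ZJK = 95.80° ✓; |JK| = 15.80 ✓; ∠JKQ = 121.1° ✓; |KQ| = 19.60 ✓; ∠(KQ, QP) = 90.00° ✓; |QP| = 21.30 ✓; ∠QPB = 50.30° ✓; |PB| = 13.40 ✓; ∠(PB, BH) = 94.00° ✗; |BH| = 13.80 ✓.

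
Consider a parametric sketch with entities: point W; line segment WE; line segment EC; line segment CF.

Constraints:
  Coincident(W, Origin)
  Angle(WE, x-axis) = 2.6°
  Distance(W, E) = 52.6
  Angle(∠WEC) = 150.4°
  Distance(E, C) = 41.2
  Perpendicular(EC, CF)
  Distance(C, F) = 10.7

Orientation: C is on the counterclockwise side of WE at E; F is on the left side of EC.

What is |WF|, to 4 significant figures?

88.27

W is at the origin; WE runs at 2.6° with length 52.6, so E = 52.6·(cos 2.6°, sin 2.6°) = (52.55, 2.386). ∠WEC = 150.4°, so EC runs at 2.6° + (180° − 150.4°) = 32.20° from the x-axis; with |EC| = 41.2, C = E + 41.2·(cos 32.20°, sin 32.20°) = (87.41, 24.34). EC ⟂ CF; with |CF| = 10.7 on the left of EC, F = C + 10.7·(-0.5329, 0.8462) = (81.71, 33.39). Then |WF| = |F − W| = 88.27.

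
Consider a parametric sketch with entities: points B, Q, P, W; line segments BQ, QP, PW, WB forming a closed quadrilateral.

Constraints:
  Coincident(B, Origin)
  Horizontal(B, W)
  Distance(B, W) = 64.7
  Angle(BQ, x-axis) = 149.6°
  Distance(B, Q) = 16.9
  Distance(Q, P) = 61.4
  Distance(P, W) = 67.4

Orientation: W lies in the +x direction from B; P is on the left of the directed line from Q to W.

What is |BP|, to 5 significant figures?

60.631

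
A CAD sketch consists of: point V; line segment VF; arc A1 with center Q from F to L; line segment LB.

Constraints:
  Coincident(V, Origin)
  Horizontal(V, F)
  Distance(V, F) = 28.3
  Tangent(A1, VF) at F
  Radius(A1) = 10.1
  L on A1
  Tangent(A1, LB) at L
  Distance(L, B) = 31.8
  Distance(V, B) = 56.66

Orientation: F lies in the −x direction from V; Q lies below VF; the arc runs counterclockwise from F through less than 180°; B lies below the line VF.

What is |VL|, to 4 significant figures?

39.74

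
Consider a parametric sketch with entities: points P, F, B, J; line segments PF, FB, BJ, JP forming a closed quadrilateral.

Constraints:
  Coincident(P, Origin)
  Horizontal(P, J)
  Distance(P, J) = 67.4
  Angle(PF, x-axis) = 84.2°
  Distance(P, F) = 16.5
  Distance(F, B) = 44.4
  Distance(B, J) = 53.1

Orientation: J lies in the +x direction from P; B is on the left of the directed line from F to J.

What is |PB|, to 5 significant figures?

56.998

Checks: |FB| = 44.40 ✓; |BJ| = 53.10 ✓.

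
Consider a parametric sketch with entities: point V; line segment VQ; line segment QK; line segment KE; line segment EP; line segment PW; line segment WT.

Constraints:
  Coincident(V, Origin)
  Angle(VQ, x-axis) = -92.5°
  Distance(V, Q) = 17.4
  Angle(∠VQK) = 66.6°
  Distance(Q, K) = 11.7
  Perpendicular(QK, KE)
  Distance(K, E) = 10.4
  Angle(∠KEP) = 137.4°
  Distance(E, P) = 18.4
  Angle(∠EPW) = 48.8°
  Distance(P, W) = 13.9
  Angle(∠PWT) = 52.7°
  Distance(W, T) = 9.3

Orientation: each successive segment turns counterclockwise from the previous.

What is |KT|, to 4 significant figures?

16.09

V is at the origin; VQ runs at -92.5° with length 17.4, so Q = (-0.7590, -17.38). ∠VQK = 66.6° gives QK at 20.90° from the x-axis; with |QK| = 11.7, K = (10.17, -13.21). QK ⟂ KE, so KE runs at 110.9°; with |KE| = 10.4, E = (6.461, -3.494). ∠KEP = 137.4° gives EP at 153.5° from the x-axis; with |EP| = 18.4, P = (-10.01, 4.716). ∠EPW = 48.8° gives PW at -75.30° from the x-axis; with |PW| = 13.9, W = (-6.478, -8.729). ∠PWT = 52.7° gives WT at 52.00° from the x-axis; with |WT| = 9.3, T = (-0.7528, -1.400). Then |KT| = |T − K| = 16.09.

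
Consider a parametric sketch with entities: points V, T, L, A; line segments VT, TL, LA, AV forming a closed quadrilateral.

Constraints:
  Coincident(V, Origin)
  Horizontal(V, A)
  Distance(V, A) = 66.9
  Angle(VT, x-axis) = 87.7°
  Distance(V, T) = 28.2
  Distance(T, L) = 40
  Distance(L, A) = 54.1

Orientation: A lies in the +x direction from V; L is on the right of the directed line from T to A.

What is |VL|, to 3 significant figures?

16.8

V is at the origin; V and A share the same y with |VA| = 66.9 and A in +x, so A = (66.9, 0). VT runs at 87.7° with |VT| = 28.2, so T = (1.13, 28.2). L is determined by |TL| = 40.0 and |LA| = 54.1 together: it lies at the intersection of circle(T, 40.0) and circle(A, 54.1). With |TA| = 71.6, the foot of the radical line on TA is 26.5 from T and the perpendicular offset is √(40.0² − 26.5²) = 30.0. Taking the right-of-TA solution: L = (13.7, -9.80).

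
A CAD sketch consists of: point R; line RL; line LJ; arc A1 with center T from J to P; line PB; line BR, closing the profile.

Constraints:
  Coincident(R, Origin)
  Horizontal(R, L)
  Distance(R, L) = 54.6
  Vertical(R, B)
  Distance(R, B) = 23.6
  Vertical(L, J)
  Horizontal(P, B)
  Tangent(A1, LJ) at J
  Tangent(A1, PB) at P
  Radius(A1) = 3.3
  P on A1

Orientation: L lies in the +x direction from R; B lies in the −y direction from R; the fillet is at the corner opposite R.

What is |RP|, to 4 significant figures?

56.47

R is at the origin; R and L share the same y with |RL| = 54.6 and L on the +x side, so L = (54.60, 0.000). R and B share the same x with |RB| = 23.6 and B on the −y side, so B = (0.000, -23.60). The virtual corner opposite R is at (54.60, -23.60). Since A1 is tangent to LJ there, TJ ⟂ LJ and since A1 is tangent to PB there, TP ⟂ PB, with radius 3.3, so the center T sits 3.3 in from both sides at T = (51.30, -20.30). That places the tangent points at J = (54.60, -20.30) on LJ and P = (51.30, -23.60) on PB. Then |RP| = |P − R| = 56.47.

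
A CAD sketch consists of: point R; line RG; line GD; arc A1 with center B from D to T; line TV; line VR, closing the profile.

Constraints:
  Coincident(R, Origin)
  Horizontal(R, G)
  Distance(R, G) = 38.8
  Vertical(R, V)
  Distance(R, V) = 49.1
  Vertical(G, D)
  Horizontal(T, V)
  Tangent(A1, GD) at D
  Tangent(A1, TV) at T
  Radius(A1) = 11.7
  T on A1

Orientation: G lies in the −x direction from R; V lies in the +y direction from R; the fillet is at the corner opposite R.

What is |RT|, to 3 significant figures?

56.1

R is at the origin; RG is horizontal with |RG| = 38.8 and G on the −x side, so G = (-38.8, 0.00). RV is vertical with |RV| = 49.1 and V on the +y side, so V = (0.00, 49.1). The virtual corner opposite R is at (-38.8, 49.1). The tangent condition forces BD to be normal to GD and the tangent condition forces BT to be normal to TV, with radius 11.7, so the center B sits 11.7 in from both sides at B = (-27.1, 37.4). That places the tangent points at D = (-38.8, 37.4) on GD and T = (-27.1, 49.1) on TV. Then |RT| = |T − R| = 56.1.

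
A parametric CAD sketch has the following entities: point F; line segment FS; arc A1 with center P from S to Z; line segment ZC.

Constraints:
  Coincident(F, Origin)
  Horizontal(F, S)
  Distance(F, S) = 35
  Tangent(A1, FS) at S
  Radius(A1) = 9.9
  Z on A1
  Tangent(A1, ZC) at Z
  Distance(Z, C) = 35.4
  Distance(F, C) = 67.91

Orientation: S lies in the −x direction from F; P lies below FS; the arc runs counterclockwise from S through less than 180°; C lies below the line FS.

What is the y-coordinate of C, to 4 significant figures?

-41.53

Checks: F = (0.00, 0.00) ✓; |PZ| = 9.900 ✓; ∠(PZ, ZC) = 90.00° ✓; |ZC| = 35.40 ✓; |FC| = 67.91 ✓.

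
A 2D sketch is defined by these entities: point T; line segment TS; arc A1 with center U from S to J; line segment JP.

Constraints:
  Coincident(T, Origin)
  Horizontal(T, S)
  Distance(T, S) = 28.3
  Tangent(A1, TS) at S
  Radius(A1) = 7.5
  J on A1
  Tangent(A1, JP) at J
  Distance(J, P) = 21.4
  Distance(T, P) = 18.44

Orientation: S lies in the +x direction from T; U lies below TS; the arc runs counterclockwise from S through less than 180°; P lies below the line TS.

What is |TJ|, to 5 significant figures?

23.228

T is at the origin; T and S share the same y with |TS| = 28.3 and S on the +x side, so S = (28.300, 0.0000). The tangent condition forces US to be normal to TS, so U = S + (0, -7.5) = (28.300, -7.5000). Since UJ ⟂ JP (tangency), |UP| = √(7.5² + 21.4²) = 22.676 regardless of where J sits on A1. So P lies on both circle(T, 18.44) and circle(U, 22.676); the below-TS intersection is P = (7.6158, -16.794). J is the foot of the tangent from P: J = (23.136, -2.0605).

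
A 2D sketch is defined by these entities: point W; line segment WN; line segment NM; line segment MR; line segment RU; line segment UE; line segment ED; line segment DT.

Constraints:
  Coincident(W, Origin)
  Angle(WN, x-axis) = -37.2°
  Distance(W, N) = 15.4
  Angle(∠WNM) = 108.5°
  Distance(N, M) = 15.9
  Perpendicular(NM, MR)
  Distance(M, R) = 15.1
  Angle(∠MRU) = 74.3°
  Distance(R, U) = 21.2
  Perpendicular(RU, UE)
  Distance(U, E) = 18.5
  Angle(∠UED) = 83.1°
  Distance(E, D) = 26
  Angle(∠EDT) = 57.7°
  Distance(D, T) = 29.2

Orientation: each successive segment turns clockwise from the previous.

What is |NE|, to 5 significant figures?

8.4611

∠MRU = 74.3° gives RU at 55.600° from the x-axis; with |RU| = 21.2, U = (4.8432, -2.0378). RU ⟂ UE, so UE runs at -34.400°; with |UE| = 18.5, E = (20.108, -12.490). Then |NE| = |E − N| = 8.4611.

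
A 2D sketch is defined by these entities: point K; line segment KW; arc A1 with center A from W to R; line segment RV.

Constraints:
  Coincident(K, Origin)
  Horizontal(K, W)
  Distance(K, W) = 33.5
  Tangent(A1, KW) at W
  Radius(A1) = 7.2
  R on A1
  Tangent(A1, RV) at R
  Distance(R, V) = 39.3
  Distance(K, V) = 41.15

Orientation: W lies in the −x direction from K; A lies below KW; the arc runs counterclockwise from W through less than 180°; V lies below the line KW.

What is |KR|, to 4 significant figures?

40.46

Checks: |AW| = 7.200 ✓; |AR| = 7.200 ✓; ∠(AR, RV) = 90.00° ✓; |RV| = 39.30 ✓; |KV| = 41.15 ✓.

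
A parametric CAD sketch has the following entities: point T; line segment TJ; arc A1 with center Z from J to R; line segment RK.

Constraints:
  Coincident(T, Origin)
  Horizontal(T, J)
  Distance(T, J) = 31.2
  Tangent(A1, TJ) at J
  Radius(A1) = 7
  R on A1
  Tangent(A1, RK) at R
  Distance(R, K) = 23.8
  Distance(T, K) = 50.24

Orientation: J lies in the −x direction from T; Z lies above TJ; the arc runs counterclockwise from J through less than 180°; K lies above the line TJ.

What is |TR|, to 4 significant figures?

28.03

Checks: |ZJ| = 7.000 ✓; |ZR| = 7.000 ✓; ∠(ZR, RK) = 90.00° ✓; |RK| = 23.80 ✓; |TK| = 50.24 ✓.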